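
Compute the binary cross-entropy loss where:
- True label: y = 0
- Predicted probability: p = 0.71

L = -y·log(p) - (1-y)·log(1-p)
L = 1.238

L = -0·log(0.71) - 1·log(0.29) = -log(0.29) = 1.238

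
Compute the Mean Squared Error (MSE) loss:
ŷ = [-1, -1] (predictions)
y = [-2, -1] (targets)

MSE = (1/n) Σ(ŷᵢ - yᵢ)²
MSE = 0.5

MSE = (1/2)((-1--2)² + (-1--1)²) = (1/2)(1 + 0) = 0.5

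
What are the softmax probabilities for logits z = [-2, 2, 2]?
p = [0.0091, 0.4955, 0.4955]

exp(z) = [0.1353, 7.389, 7.389]
Sum = 14.91
p = [0.0091, 0.4955, 0.4955]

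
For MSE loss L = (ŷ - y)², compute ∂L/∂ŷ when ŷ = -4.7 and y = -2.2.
∂L/∂ŷ = -5.0

∂L/∂ŷ = 2(ŷ - y) = 2(-4.7 - -2.2) = 2(-2.5) = -5.0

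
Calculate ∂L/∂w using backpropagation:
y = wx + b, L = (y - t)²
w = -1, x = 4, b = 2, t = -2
∂L/∂w = 0

y = wx + b = (-1)(4) + 2 = -2
∂L/∂y = 2(y - t) = 2(-2 - -2) = 0
∂y/∂w = x = 4
∂L/∂w = ∂L/∂y · ∂y/∂w = 0 × 4 = 0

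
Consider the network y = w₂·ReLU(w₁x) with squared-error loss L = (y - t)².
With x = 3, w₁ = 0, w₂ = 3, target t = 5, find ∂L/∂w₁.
∂L/∂w₁ = 0

Forward pass:
z = w₁x = 0×3 = 0
h = ReLU(0) = 0
y = w₂h = 3×0 = 0

Backward pass:
∂L/∂y = 2(y - t) = 2(0 - 5) = -10
∂y/∂h = w₂ = 3
∂h/∂z = 0 (ReLU derivative)
∂z/∂w₁ = x = 3

∂L/∂w₁ = -10 × 3 × 0 × 3 = 0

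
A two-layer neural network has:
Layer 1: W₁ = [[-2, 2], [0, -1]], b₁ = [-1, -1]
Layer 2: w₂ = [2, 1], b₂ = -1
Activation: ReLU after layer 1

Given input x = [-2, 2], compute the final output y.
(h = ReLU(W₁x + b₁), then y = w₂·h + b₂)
y = 13

Layer 1 pre-activation: z₁ = [7, -3]
After ReLU: h = [7, 0]
Layer 2 output: y = 2×7 + 1×0 + -1 = 13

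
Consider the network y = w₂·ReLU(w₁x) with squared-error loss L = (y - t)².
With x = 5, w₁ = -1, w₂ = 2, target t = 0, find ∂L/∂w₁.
∂L/∂w₁ = 0

Forward pass:
z = w₁x = -1×5 = -5
h = ReLU(-5) = 0
y = w₂h = 2×0 = 0

Backward pass:
∂L/∂y = 2(y - t) = 2(0 - 0) = 0
∂y/∂h = w₂ = 2
∂h/∂z = 0 (ReLU derivative)
∂z/∂w₁ = x = 5

∂L/∂w₁ = 0 × 2 × 0 × 5 = 0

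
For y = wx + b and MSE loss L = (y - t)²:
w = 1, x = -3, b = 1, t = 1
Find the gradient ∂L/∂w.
∂L/∂w = 18

y = wx + b = (1)(-3) + 1 = -2
∂L/∂y = 2(y - t) = 2(-2 - 1) = -6
∂y/∂w = x = -3
∂L/∂w = ∂L/∂y · ∂y/∂w = -6 × -3 = 18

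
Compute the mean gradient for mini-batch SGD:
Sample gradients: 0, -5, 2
Average gradient = -1

Average = (1/3)(0 + -5 + 2) = -3/3 = -1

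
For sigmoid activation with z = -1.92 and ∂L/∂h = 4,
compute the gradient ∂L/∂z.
∂L/∂z = 0.4461

σ(-1.92) = 0.1279
σ'(-1.92) = σ(-1.92)(1 - σ(-1.92)) = 0.1279 × 0.8721 = 0.1115
∂L/∂z = ∂L/∂h · σ'(z) = 4 × 0.1115 = 0.4461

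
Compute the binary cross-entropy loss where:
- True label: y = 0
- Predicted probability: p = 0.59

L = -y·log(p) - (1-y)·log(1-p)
L = 0.8916

L = -0·log(0.59) - 1·log(0.41) = -log(0.41) = 0.8916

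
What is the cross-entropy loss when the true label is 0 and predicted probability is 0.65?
L = 1.05

L = -0·log(0.65) - 1·log(0.35) = -log(0.35) = 1.05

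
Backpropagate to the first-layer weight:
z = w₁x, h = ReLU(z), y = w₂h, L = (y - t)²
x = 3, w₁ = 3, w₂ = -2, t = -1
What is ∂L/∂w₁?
∂L/∂w₁ = 204

Forward pass:
z = w₁x = 3×3 = 9
h = ReLU(9) = 9
y = w₂h = -2×9 = -18

Backward pass:
∂L/∂y = 2(y - t) = 2(-18 - -1) = -34
∂y/∂h = w₂ = -2
∂h/∂z = 1 (ReLU derivative)
∂z/∂w₁ = x = 3

∂L/∂w₁ = -34 × -2 × 1 × 3 = 204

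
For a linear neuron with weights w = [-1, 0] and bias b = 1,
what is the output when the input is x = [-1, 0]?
y = 2

y = (-1)(-1) + (0)(0) + 1 = 2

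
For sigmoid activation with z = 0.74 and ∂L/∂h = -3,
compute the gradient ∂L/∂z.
∂L/∂z = -0.656

σ(0.74) = 0.677
σ'(0.74) = σ(0.74)(1 - σ(0.74)) = 0.677 × 0.323 = 0.2187
∂L/∂z = ∂L/∂h · σ'(z) = -3 × 0.2187 = -0.656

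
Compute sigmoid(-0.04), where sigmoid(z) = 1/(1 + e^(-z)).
0.49

sigmoid(-0.04) = 1/(1 + e^(0.04)) = 1/(1 + 1.041) = 0.49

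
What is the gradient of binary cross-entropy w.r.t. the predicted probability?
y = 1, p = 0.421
∂L/∂p = -2.375

∂L/∂p = -y/p + (1-y)/(1-p) = -1/0.421 + 0 = -2.375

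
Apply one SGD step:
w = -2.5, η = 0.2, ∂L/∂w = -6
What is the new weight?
w_new = -1.3

w_new = w - η·∂L/∂w = -2.5 - 0.2×(-6) = -2.5 - (-1.2) = -1.3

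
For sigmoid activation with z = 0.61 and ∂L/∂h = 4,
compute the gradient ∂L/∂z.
∂L/∂z = 0.9125

σ(0.61) = 0.6479
σ'(0.61) = σ(0.61)(1 - σ(0.61)) = 0.6479 × 0.3521 = 0.2281
∂L/∂z = ∂L/∂h · σ'(z) = 4 × 0.2281 = 0.9125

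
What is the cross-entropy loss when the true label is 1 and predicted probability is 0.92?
L = 0.08338

L = -1·log(0.92) - 0·log(0.08) = -log(0.92) = 0.08338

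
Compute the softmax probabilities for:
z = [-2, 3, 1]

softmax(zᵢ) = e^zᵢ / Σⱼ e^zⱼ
p = [0.0059, 0.8756, 0.1185]

exp(z) = [0.1353, 20.09, 2.718]
Sum = 22.94
p = [0.0059, 0.8756, 0.1185]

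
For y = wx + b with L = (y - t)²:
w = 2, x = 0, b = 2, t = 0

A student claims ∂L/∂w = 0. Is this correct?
Correct

y = (2)(0) + 2 = 2
∂L/∂y = 2(y - t) = 2(2 - 0) = 4
∂y/∂w = x = 0
∂L/∂w = 4 × 0 = 0

Claimed value: 0
Correct: The correct gradient is 0.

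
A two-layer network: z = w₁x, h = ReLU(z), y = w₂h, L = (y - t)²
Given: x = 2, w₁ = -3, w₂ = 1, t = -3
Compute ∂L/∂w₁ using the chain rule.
∂L/∂w₁ = 0

Forward pass:
z = w₁x = -3×2 = -6
h = ReLU(-6) = 0
y = w₂h = 1×0 = 0

Backward pass:
∂L/∂y = 2(y - t) = 2(0 - -3) = 6
∂y/∂h = w₂ = 1
∂h/∂z = 0 (ReLU derivative)
∂z/∂w₁ = x = 2

∂L/∂w₁ = 6 × 1 × 0 × 2 = 0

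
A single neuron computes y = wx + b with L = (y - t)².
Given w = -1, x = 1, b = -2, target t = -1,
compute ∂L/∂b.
∂L/∂b = -4

y = wx + b = (-1)(1) + -2 = -3
∂L/∂y = 2(y - t) = 2(-3 - -1) = -4
∂y/∂b = 1
∂L/∂b = ∂L/∂y · ∂y/∂b = -4 × 1 = -4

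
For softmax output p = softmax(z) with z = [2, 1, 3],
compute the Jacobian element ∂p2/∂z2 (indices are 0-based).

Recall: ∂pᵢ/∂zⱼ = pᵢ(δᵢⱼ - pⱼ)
∂p2/∂z2 = 0.2227

p = softmax(z) = [0.2447, 0.09003, 0.6652]
p2 = 0.6652

∂p2/∂z2 = p2(1 - p2) = 0.6652 × (1 - 0.6652) = 0.2227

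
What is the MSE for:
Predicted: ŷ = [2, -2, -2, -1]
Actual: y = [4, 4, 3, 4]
MSE = 22.5

MSE = (1/4)((2-4)² + (-2-4)² + (-2-3)² + (-1-4)²) = (1/4)(4 + 36 + 25 + 25) = 22.5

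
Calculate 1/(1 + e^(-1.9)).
0.8699

sigmoid(1.9) = 1/(1 + e^(-1.9)) = 1/(1 + 0.1496) = 0.8699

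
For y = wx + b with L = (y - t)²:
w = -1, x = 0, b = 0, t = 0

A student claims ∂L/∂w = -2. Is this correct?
Incorrect

y = (-1)(0) + 0 = 0
∂L/∂y = 2(y - t) = 2(0 - 0) = 0
∂y/∂w = x = 0
∂L/∂w = 0 × 0 = 0

Claimed value: -2
Incorrect: The correct gradient is 0.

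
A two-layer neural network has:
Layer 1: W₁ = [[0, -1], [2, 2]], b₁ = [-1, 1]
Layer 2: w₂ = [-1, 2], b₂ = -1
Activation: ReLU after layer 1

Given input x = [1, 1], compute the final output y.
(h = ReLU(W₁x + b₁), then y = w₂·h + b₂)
y = 9

Layer 1 pre-activation: z₁ = [-2, 5]
After ReLU: h = [0, 5]
Layer 2 output: y = -1×0 + 2×5 + -1 = 9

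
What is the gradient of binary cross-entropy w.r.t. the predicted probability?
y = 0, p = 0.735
∂L/∂p = 3.774

∂L/∂p = -y/p + (1-y)/(1-p) = 0 + 1/0.265 = 3.774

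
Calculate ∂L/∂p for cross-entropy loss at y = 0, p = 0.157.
∂L/∂p = 1.186

∂L/∂p = -y/p + (1-y)/(1-p) = 0 + 1/0.843 = 1.186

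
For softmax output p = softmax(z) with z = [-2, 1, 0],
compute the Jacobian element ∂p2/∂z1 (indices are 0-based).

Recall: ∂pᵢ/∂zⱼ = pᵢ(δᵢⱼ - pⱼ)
∂p2/∂z1 = -0.183

p = softmax(z) = [0.03512, 0.7054, 0.2595]
p2 = 0.2595, p1 = 0.7054

∂p2/∂z1 = -p2 × p1 = -0.2595 × 0.7054 = -0.183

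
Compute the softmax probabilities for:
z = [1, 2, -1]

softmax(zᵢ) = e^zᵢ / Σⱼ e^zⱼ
p = [0.2595, 0.7054, 0.0351]

exp(z) = [2.718, 7.389, 0.3679]
Sum = 10.48
p = [0.2595, 0.7054, 0.0351]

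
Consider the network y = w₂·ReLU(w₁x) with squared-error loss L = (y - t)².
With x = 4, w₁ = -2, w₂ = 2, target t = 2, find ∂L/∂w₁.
∂L/∂w₁ = 0

Forward pass:
z = w₁x = -2×4 = -8
h = ReLU(-8) = 0
y = w₂h = 2×0 = 0

Backward pass:
∂L/∂y = 2(y - t) = 2(0 - 2) = -4
∂y/∂h = w₂ = 2
∂h/∂z = 0 (ReLU derivative)
∂z/∂w₁ = x = 4

∂L/∂w₁ = -4 × 2 × 0 × 4 = 0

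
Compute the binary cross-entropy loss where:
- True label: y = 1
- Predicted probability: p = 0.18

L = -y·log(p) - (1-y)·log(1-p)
L = 1.715

L = -1·log(0.18) - 0·log(0.82) = -log(0.18) = 1.715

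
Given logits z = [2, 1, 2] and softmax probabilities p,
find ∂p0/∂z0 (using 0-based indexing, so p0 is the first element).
∂p0/∂z0 = 0.244

p = softmax(z) = [0.4223, 0.1554, 0.4223]
p0 = 0.4223

∂p0/∂z0 = p0(1 - p0) = 0.4223 × (1 - 0.4223) = 0.244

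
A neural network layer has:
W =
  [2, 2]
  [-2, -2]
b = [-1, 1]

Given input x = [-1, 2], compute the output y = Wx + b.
y = [1, -1]

Wx = [2×-1 + 2×2, -2×-1 + -2×2]
   = [2, -2]
y = Wx + b = [2 + -1, -2 + 1] = [1, -1]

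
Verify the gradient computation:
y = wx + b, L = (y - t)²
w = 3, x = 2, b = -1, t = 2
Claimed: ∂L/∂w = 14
Incorrect

y = (3)(2) + -1 = 5
∂L/∂y = 2(y - t) = 2(5 - 2) = 6
∂y/∂w = x = 2
∂L/∂w = 6 × 2 = 12

Claimed value: 14
Incorrect: The correct gradient is 12.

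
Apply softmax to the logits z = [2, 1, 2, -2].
p = [0.4191, 0.1542, 0.4191, 0.0077]

exp(z) = [7.389, 2.718, 7.389, 0.1353]
Sum = 17.63
p = [0.4191, 0.1542, 0.4191, 0.0077]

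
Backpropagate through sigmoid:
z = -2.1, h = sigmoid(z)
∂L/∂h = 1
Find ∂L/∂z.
∂L/∂z = 0.09719

σ(-2.1) = 0.1091
σ'(-2.1) = σ(-2.1)(1 - σ(-2.1)) = 0.1091 × 0.8909 = 0.09719
∂L/∂z = ∂L/∂h · σ'(z) = 1 × 0.09719 = 0.09719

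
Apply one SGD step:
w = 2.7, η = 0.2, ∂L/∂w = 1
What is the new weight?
w_new = 2.5

w_new = w - η·∂L/∂w = 2.7 - 0.2×(1) = 2.7 - (0.2) = 2.5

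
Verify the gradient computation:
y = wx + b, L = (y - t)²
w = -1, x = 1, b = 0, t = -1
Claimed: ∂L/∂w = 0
Correct

y = (-1)(1) + 0 = -1
∂L/∂y = 2(y - t) = 2(-1 - -1) = 0
∂y/∂w = x = 1
∂L/∂w = 0 × 1 = 0

Claimed value: 0
Correct: The correct gradient is 0.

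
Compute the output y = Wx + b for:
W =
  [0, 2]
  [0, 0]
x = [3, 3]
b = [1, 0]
y = [7, 0]

Wx = [0×3 + 2×3, 0×3 + 0×3]
   = [6, 0]
y = Wx + b = [6 + 1, 0 + 0] = [7, 0]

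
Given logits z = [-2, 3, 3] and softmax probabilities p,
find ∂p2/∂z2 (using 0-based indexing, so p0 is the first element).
∂p2/∂z2 = 0.25

p = softmax(z) = [0.003358, 0.4983, 0.4983]
p2 = 0.4983

∂p2/∂z2 = p2(1 - p2) = 0.4983 × (1 - 0.4983) = 0.25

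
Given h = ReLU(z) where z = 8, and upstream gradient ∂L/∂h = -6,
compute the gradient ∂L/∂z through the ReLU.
∂L/∂z = -6

h = ReLU(8) = 8
Since z > 0: ∂h/∂z = 1
∂L/∂z = ∂L/∂h · ∂h/∂z = -6 × 1 = -6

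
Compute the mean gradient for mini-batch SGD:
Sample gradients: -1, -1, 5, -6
Average gradient = -0.75

Average = (1/4)(-1 + -1 + 5 + -6) = -3/4 = -0.75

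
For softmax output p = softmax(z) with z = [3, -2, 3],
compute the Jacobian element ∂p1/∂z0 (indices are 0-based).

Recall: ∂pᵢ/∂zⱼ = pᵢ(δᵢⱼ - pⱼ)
∂p1/∂z0 = -0.001673

p = softmax(z) = [0.4983, 0.003358, 0.4983]
p1 = 0.003358, p0 = 0.4983

∂p1/∂z0 = -p1 × p0 = -0.003358 × 0.4983 = -0.001673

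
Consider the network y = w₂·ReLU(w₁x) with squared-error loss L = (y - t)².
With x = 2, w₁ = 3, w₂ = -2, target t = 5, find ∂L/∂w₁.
∂L/∂w₁ = 136

Forward pass:
z = w₁x = 3×2 = 6
h = ReLU(6) = 6
y = w₂h = -2×6 = -12

Backward pass:
∂L/∂y = 2(y - t) = 2(-12 - 5) = -34
∂y/∂h = w₂ = -2
∂h/∂z = 1 (ReLU derivative)
∂z/∂w₁ = x = 2

∂L/∂w₁ = -34 × -2 × 1 × 2 = 136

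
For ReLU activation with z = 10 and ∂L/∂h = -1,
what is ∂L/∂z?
∂L/∂z = -1

h = ReLU(10) = 10
Since z > 0: ∂h/∂z = 1
∂L/∂z = ∂L/∂h · ∂h/∂z = -1 × 1 = -1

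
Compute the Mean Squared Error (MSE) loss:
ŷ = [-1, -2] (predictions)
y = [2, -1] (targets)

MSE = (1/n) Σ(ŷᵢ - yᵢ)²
MSE = 5

MSE = (1/2)((-1-2)² + (-2--1)²) = (1/2)(9 + 1) = 5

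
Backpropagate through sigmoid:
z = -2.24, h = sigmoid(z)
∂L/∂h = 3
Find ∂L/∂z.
∂L/∂z = 0.2609

σ(-2.24) = 0.09622
σ'(-2.24) = σ(-2.24)(1 - σ(-2.24)) = 0.09622 × 0.9038 = 0.08696
∂L/∂z = ∂L/∂h · σ'(z) = 3 × 0.08696 = 0.2609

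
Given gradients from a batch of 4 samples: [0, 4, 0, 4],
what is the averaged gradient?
Average gradient = 2

Average = (1/4)(0 + 4 + 0 + 4) = 8/4 = 2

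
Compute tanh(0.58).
0.5227

tanh(0.58) = (e^(0.58) - e^(-0.58))/(e^(0.58) + e^(-0.58)) = 0.5227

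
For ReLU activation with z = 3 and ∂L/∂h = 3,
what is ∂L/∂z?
∂L/∂z = 3

h = ReLU(3) = 3
Since z > 0: ∂h/∂z = 1
∂L/∂z = ∂L/∂h · ∂h/∂z = 3 × 1 = 3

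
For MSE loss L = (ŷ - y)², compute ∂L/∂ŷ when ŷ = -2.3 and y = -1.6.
∂L/∂ŷ = -1.4

∂L/∂ŷ = 2(ŷ - y) = 2(-2.3 - -1.6) = 2(-0.7) = -1.4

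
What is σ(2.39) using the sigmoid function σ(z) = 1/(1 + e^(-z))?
0.9161

sigmoid(2.39) = 1/(1 + e^(-2.39)) = 1/(1 + 0.09163) = 0.9161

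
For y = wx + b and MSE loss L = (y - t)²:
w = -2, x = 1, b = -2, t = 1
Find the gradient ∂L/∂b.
∂L/∂b = -10

y = wx + b = (-2)(1) + -2 = -4
∂L/∂y = 2(y - t) = 2(-4 - 1) = -10
∂y/∂b = 1
∂L/∂b = ∂L/∂y · ∂y/∂b = -10 × 1 = -10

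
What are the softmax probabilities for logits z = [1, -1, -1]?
p = [0.787, 0.1065, 0.1065]

exp(z) = [2.718, 0.3679, 0.3679]
Sum = 3.454
p = [0.787, 0.1065, 0.1065]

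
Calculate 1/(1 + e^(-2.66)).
0.9346

sigmoid(2.66) = 1/(1 + e^(-2.66)) = 1/(1 + 0.06995) = 0.9346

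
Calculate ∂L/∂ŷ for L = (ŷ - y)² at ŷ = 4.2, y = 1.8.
∂L/∂ŷ = 4.8

∂L/∂ŷ = 2(ŷ - y) = 2(4.2 - 1.8) = 2(2.4) = 4.8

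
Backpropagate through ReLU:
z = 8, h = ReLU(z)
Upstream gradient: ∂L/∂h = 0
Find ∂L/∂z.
∂L/∂z = 0

h = ReLU(8) = 8
Since z > 0: ∂h/∂z = 1
∂L/∂z = ∂L/∂h · ∂h/∂z = 0 × 1 = 0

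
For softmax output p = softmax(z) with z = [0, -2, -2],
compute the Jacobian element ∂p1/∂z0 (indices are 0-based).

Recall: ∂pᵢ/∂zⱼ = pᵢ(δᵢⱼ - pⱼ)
∂p1/∂z0 = -0.08382

p = softmax(z) = [0.787, 0.1065, 0.1065]
p1 = 0.1065, p0 = 0.787

∂p1/∂z0 = -p1 × p0 = -0.1065 × 0.787 = -0.08382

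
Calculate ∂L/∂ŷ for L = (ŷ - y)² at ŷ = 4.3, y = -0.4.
∂L/∂ŷ = 9.4

∂L/∂ŷ = 2(ŷ - y) = 2(4.3 - -0.4) = 2(4.7) = 9.4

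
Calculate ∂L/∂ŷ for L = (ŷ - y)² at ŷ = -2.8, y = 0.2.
∂L/∂ŷ = -6.0

∂L/∂ŷ = 2(ŷ - y) = 2(-2.8 - 0.2) = 2(-3.0) = -6.0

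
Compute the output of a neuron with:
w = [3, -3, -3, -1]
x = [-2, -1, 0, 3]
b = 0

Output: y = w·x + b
y = -6

y = (3)(-2) + (-3)(-1) + (-3)(0) + (-1)(3) + 0 = -6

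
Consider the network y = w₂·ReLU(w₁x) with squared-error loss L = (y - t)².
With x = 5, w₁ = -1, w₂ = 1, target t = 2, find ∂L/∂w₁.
∂L/∂w₁ = 0

Forward pass:
z = w₁x = -1×5 = -5
h = ReLU(-5) = 0
y = w₂h = 1×0 = 0

Backward pass:
∂L/∂y = 2(y - t) = 2(0 - 2) = -4
∂y/∂h = w₂ = 1
∂h/∂z = 0 (ReLU derivative)
∂z/∂w₁ = x = 5

∂L/∂w₁ = -4 × 1 × 0 × 5 = 0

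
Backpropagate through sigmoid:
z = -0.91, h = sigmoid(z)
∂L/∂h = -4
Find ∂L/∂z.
∂L/∂z = -0.8185

σ(-0.91) = 0.287
σ'(-0.91) = σ(-0.91)(1 - σ(-0.91)) = 0.287 × 0.713 = 0.2046
∂L/∂z = ∂L/∂h · σ'(z) = -4 × 0.2046 = -0.8185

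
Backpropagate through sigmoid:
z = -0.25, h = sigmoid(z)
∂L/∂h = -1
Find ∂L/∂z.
∂L/∂z = -0.2461

σ(-0.25) = 0.4378
σ'(-0.25) = σ(-0.25)(1 - σ(-0.25)) = 0.4378 × 0.5622 = 0.2461
∂L/∂z = ∂L/∂h · σ'(z) = -1 × 0.2461 = -0.2461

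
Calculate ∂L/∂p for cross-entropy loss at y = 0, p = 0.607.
∂L/∂p = 2.545

∂L/∂p = -y/p + (1-y)/(1-p) = 0 + 1/0.393 = 2.545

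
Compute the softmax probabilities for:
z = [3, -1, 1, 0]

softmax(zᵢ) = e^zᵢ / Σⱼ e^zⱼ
p = [0.831, 0.0152, 0.1125, 0.0414]

exp(z) = [20.09, 0.3679, 2.718, 1]
Sum = 24.17
p = [0.831, 0.0152, 0.1125, 0.0414]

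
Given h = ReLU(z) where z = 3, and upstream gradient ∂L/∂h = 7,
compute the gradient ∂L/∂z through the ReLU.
∂L/∂z = 7

h = ReLU(3) = 3
Since z > 0: ∂h/∂z = 1
∂L/∂z = ∂L/∂h · ∂h/∂z = 7 × 1 = 7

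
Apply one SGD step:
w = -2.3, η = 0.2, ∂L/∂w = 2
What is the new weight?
w_new = -2.7

w_new = w - η·∂L/∂w = -2.3 - 0.2×(2) = -2.3 - (0.4) = -2.7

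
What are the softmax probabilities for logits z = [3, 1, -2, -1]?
p = [0.8618, 0.1166, 0.0058, 0.0158]

exp(z) = [20.09, 2.718, 0.1353, 0.3679]
Sum = 23.31
p = [0.8618, 0.1166, 0.0058, 0.0158]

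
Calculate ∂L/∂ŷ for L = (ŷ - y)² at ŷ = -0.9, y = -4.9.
∂L/∂ŷ = 8.0

∂L/∂ŷ = 2(ŷ - y) = 2(-0.9 - -4.9) = 2(4.0) = 8.0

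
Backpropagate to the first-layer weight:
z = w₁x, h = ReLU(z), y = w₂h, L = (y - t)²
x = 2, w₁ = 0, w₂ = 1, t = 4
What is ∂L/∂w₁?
∂L/∂w₁ = 0

Forward pass:
z = w₁x = 0×2 = 0
h = ReLU(0) = 0
y = w₂h = 1×0 = 0

Backward pass:
∂L/∂y = 2(y - t) = 2(0 - 4) = -8
∂y/∂h = w₂ = 1
∂h/∂z = 0 (ReLU derivative)
∂z/∂w₁ = x = 2

∂L/∂w₁ = -8 × 1 × 0 × 2 = 0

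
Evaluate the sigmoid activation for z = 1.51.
0.8191

sigmoid(1.51) = 1/(1 + e^(-1.51)) = 1/(1 + 0.2209) = 0.8191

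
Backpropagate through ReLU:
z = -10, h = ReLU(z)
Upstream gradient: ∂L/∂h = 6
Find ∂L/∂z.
∂L/∂z = 0

h = ReLU(-10) = 0
Since z < 0: ∂h/∂z = 0
∂L/∂z = ∂L/∂h · ∂h/∂z = 6 × 0 = 0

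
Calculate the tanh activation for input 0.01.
0.01

tanh(0.01) = (e^(0.01) - e^(-0.01))/(e^(0.01) + e^(-0.01)) = 0.01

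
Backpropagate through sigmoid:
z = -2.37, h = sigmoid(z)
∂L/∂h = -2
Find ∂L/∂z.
∂L/∂z = -0.1564

σ(-2.37) = 0.08549
σ'(-2.37) = σ(-2.37)(1 - σ(-2.37)) = 0.08549 × 0.9145 = 0.07818
∂L/∂z = ∂L/∂h · σ'(z) = -2 × 0.07818 = -0.1564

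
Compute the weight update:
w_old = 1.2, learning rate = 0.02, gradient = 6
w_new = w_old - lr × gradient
w_new = 1.08

w_new = w - η·∂L/∂w = 1.2 - 0.02×(6) = 1.2 - (0.12) = 1.08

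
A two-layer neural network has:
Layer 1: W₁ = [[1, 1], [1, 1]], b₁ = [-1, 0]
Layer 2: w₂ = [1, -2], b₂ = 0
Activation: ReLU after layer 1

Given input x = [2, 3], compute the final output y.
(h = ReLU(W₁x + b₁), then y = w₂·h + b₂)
y = -6

Layer 1 pre-activation: z₁ = [4, 5]
After ReLU: h = [4, 5]
Layer 2 output: y = 1×4 + -2×5 + 0 = -6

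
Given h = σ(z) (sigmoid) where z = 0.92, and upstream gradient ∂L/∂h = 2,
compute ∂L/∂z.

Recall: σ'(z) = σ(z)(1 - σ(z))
∂L/∂z = 0.4075

σ(0.92) = 0.715
σ'(0.92) = σ(0.92)(1 - σ(0.92)) = 0.715 × 0.285 = 0.2038
∂L/∂z = ∂L/∂h · σ'(z) = 2 × 0.2038 = 0.4075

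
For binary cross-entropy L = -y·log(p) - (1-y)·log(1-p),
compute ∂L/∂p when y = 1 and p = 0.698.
∂L/∂p = -1.433

∂L/∂p = -y/p + (1-y)/(1-p) = -1/0.698 + 0 = -1.433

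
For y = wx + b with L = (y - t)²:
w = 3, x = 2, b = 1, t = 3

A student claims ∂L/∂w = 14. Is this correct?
Incorrect

y = (3)(2) + 1 = 7
∂L/∂y = 2(y - t) = 2(7 - 3) = 8
∂y/∂w = x = 2
∂L/∂w = 8 × 2 = 16

Claimed value: 14
Incorrect: The correct gradient is 16.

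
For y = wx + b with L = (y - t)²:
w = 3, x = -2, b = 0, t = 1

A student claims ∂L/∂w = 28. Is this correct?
Correct

y = (3)(-2) + 0 = -6
∂L/∂y = 2(y - t) = 2(-6 - 1) = -14
∂y/∂w = x = -2
∂L/∂w = -14 × -2 = 28

Claimed value: 28
Correct: The correct gradient is 28.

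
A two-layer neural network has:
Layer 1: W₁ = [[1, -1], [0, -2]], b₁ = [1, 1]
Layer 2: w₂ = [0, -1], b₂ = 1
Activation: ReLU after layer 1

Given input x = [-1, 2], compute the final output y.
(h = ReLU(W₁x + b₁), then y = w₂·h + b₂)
y = 1

Layer 1 pre-activation: z₁ = [-2, -3]
After ReLU: h = [0, 0]
Layer 2 output: y = 0×0 + -1×0 + 1 = 1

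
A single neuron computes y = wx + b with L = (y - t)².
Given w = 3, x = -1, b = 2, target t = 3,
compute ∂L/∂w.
∂L/∂w = 8

y = wx + b = (3)(-1) + 2 = -1
∂L/∂y = 2(y - t) = 2(-1 - 3) = -8
∂y/∂w = x = -1
∂L/∂w = ∂L/∂y · ∂y/∂w = -8 × -1 = 8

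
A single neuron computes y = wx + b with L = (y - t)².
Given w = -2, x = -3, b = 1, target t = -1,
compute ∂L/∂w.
∂L/∂w = -48

y = wx + b = (-2)(-3) + 1 = 7
∂L/∂y = 2(y - t) = 2(7 - -1) = 16
∂y/∂w = x = -3
∂L/∂w = ∂L/∂y · ∂y/∂w = 16 × -3 = -48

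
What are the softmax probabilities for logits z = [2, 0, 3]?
p = [0.2595, 0.0351, 0.7054]

exp(z) = [7.389, 1, 20.09]
Sum = 28.47
p = [0.2595, 0.0351, 0.7054]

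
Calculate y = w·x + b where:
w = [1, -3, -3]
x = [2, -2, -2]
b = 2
y = 16

y = (1)(2) + (-3)(-2) + (-3)(-2) + 2 = 16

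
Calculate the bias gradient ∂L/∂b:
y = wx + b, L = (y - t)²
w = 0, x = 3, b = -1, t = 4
∂L/∂b = -10

y = wx + b = (0)(3) + -1 = -1
∂L/∂y = 2(y - t) = 2(-1 - 4) = -10
∂y/∂b = 1
∂L/∂b = ∂L/∂y · ∂y/∂b = -10 × 1 = -10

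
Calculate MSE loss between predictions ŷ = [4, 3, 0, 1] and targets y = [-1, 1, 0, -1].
MSE = 8.25

MSE = (1/4)((4--1)² + (3-1)² + (0-0)² + (1--1)²) = (1/4)(25 + 4 + 0 + 4) = 8.25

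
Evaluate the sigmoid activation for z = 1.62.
0.8348

sigmoid(1.62) = 1/(1 + e^(-1.62)) = 1/(1 + 0.1979) = 0.8348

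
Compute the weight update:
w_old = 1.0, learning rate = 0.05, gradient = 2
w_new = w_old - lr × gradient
w_new = 0.9

w_new = w - η·∂L/∂w = 1.0 - 0.05×(2) = 1.0 - (0.1) = 0.9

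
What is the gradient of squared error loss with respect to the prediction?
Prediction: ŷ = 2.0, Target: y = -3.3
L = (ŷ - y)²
∂L/∂ŷ = 10.6

∂L/∂ŷ = 2(ŷ - y) = 2(2.0 - -3.3) = 2(5.3) = 10.6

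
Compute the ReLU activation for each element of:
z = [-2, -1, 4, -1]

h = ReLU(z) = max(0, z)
h = [0, 0, 4, 0]

ReLU applied element-wise: max(0,-2)=0, max(0,-1)=0, max(0,4)=4, max(0,-1)=0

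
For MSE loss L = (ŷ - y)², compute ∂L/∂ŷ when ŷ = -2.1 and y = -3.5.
∂L/∂ŷ = 2.8

∂L/∂ŷ = 2(ŷ - y) = 2(-2.1 - -3.5) = 2(1.4) = 2.8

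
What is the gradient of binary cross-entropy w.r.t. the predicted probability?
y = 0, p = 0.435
∂L/∂p = 1.77

∂L/∂p = -y/p + (1-y)/(1-p) = 0 + 1/0.565 = 1.77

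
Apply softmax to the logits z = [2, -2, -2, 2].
p = [0.491, 0.009, 0.009, 0.491]

exp(z) = [7.389, 0.1353, 0.1353, 7.389]
Sum = 15.05
p = [0.491, 0.009, 0.009, 0.491]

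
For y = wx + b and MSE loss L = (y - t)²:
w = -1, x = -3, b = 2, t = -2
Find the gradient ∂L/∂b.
∂L/∂b = 14

y = wx + b = (-1)(-3) + 2 = 5
∂L/∂y = 2(y - t) = 2(5 - -2) = 14
∂y/∂b = 1
∂L/∂b = ∂L/∂y · ∂y/∂b = 14 × 1 = 14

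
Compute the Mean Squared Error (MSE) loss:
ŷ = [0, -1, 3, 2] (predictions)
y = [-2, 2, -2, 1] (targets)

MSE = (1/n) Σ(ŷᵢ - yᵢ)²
MSE = 9.75

MSE = (1/4)((0--2)² + (-1-2)² + (3--2)² + (2-1)²) = (1/4)(4 + 9 + 25 + 1) = 9.75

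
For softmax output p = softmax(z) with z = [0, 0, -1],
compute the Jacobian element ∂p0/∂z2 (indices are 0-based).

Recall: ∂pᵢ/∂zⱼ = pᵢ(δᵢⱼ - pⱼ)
∂p0/∂z2 = -0.06561

p = softmax(z) = [0.4223, 0.4223, 0.1554]
p0 = 0.4223, p2 = 0.1554

∂p0/∂z2 = -p0 × p2 = -0.4223 × 0.1554 = -0.06561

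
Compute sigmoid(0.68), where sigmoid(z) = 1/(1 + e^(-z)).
0.6637

sigmoid(0.68) = 1/(1 + e^(-0.68)) = 1/(1 + 0.5066) = 0.6637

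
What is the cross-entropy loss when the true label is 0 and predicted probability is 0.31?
L = 0.3711

L = -0·log(0.31) - 1·log(0.69) = -log(0.69) = 0.3711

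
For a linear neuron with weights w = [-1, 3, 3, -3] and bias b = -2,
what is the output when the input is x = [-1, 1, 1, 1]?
y = 2

y = (-1)(-1) + (3)(1) + (3)(1) + (-3)(1) + -2 = 2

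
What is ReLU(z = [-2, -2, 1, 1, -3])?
h = [0, 0, 1, 1, 0]

ReLU applied element-wise: max(0,-2)=0, max(0,-2)=0, max(0,1)=1, max(0,1)=1, max(0,-3)=0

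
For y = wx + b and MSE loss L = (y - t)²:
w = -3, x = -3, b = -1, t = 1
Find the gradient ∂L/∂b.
∂L/∂b = 14

y = wx + b = (-3)(-3) + -1 = 8
∂L/∂y = 2(y - t) = 2(8 - 1) = 14
∂y/∂b = 1
∂L/∂b = ∂L/∂y · ∂y/∂b = 14 × 1 = 14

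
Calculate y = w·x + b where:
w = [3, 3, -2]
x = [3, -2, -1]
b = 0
y = 5

y = (3)(3) + (3)(-2) + (-2)(-1) + 0 = 5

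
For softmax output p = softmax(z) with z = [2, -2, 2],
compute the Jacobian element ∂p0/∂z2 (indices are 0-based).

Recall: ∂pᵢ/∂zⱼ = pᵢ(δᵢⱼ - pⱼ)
∂p0/∂z2 = -0.2455

p = softmax(z) = [0.4955, 0.009075, 0.4955]
p0 = 0.4955, p2 = 0.4955

∂p0/∂z2 = -p0 × p2 = -0.4955 × 0.4955 = -0.2455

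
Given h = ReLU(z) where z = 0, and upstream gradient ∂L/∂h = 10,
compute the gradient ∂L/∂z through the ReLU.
∂L/∂z = 0

h = ReLU(0) = 0
At z = 0: ∂h/∂z = 0 (by convention)
∂L/∂z = ∂L/∂h · ∂h/∂z = 10 × 0 = 0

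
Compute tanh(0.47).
0.4382

tanh(0.47) = (e^(0.47) - e^(-0.47))/(e^(0.47) + e^(-0.47)) = 0.4382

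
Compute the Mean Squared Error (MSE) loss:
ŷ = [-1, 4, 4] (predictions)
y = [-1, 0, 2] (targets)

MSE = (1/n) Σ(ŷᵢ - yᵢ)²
MSE = 6.667

MSE = (1/3)((-1--1)² + (4-0)² + (4-2)²) = (1/3)(0 + 16 + 4) = 6.667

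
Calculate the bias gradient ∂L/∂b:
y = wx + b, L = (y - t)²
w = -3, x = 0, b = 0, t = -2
∂L/∂b = 4

y = wx + b = (-3)(0) + 0 = 0
∂L/∂y = 2(y - t) = 2(0 - -2) = 4
∂y/∂b = 1
∂L/∂b = ∂L/∂y · ∂y/∂b = 4 × 1 = 4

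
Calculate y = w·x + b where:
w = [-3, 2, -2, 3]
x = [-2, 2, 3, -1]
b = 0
y = 1

y = (-3)(-2) + (2)(2) + (-2)(3) + (3)(-1) + 0 = 1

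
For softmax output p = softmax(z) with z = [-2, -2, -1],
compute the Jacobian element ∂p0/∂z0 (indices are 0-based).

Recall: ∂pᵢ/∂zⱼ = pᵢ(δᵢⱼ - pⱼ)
∂p0/∂z0 = 0.167

p = softmax(z) = [0.2119, 0.2119, 0.5761]
p0 = 0.2119

∂p0/∂z0 = p0(1 - p0) = 0.2119 × (1 - 0.2119) = 0.167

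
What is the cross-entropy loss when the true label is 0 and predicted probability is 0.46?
L = 0.6162

L = -0·log(0.46) - 1·log(0.54) = -log(0.54) = 0.6162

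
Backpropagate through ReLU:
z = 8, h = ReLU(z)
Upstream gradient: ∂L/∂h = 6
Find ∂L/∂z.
∂L/∂z = 6

h = ReLU(8) = 8
Since z > 0: ∂h/∂z = 1
∂L/∂z = ∂L/∂h · ∂h/∂z = 6 × 1 = 6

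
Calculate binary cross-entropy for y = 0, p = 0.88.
L = 2.12

L = -0·log(0.88) - 1·log(0.12) = -log(0.12) = 2.12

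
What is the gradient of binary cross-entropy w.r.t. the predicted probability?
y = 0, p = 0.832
∂L/∂p = 5.952

∂L/∂p = -y/p + (1-y)/(1-p) = 0 + 1/0.168 = 5.952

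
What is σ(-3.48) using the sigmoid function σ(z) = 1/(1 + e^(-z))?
0.02989

sigmoid(-3.48) = 1/(1 + e^(3.48)) = 1/(1 + 32.46) = 0.02989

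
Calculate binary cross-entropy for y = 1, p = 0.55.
L = 0.5978

L = -1·log(0.55) - 0·log(0.45) = -log(0.55) = 0.5978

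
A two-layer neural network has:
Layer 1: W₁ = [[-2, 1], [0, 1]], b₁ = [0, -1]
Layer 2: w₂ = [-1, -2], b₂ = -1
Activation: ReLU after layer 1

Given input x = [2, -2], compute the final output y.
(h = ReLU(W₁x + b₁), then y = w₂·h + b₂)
y = -1

Layer 1 pre-activation: z₁ = [-6, -3]
After ReLU: h = [0, 0]
Layer 2 output: y = -1×0 + -2×0 + -1 = -1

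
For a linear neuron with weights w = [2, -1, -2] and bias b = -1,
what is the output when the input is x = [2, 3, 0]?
y = 0

y = (2)(2) + (-1)(3) + (-2)(0) + -1 = 0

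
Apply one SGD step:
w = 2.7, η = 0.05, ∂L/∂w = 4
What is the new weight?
w_new = 2.5

w_new = w - η·∂L/∂w = 2.7 - 0.05×(4) = 2.7 - (0.2) = 2.5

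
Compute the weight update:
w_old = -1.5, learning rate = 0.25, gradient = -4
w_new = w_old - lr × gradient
w_new = -0.5

w_new = w - η·∂L/∂w = -1.5 - 0.25×(-4) = -1.5 - (-1) = -0.5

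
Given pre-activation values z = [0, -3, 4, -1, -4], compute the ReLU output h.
h = [0, 0, 4, 0, 0]

ReLU applied element-wise: max(0,0)=0, max(0,-3)=0, max(0,4)=4, max(0,-1)=0, max(0,-4)=0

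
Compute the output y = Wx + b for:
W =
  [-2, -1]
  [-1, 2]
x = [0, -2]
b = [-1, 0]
y = [1, -4]

Wx = [-2×0 + -1×-2, -1×0 + 2×-2]
   = [2, -4]
y = Wx + b = [2 + -1, -4 + 0] = [1, -4]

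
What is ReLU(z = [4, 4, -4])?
h = [4, 4, 0]

ReLU applied element-wise: max(0,4)=4, max(0,4)=4, max(0,-4)=0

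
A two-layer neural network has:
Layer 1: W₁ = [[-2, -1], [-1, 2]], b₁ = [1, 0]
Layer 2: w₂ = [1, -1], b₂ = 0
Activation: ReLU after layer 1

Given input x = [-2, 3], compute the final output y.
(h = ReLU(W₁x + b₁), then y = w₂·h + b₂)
y = -6

Layer 1 pre-activation: z₁ = [2, 8]
After ReLU: h = [2, 8]
Layer 2 output: y = 1×2 + -1×8 + 0 = -6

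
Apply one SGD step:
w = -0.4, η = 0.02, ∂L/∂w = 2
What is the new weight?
w_new = -0.44

w_new = w - η·∂L/∂w = -0.4 - 0.02×(2) = -0.4 - (0.04) = -0.44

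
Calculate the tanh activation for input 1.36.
0.8764

tanh(1.36) = (e^(1.36) - e^(-1.36))/(e^(1.36) + e^(-1.36)) = 0.8764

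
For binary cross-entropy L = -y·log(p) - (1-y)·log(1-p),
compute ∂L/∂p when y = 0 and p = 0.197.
∂L/∂p = 1.245

∂L/∂p = -y/p + (1-y)/(1-p) = 0 + 1/0.803 = 1.245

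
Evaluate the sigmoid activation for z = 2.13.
0.8938

sigmoid(2.13) = 1/(1 + e^(-2.13)) = 1/(1 + 0.1188) = 0.8938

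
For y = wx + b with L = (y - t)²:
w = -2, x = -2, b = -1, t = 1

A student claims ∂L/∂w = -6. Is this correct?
Incorrect

y = (-2)(-2) + -1 = 3
∂L/∂y = 2(y - t) = 2(3 - 1) = 4
∂y/∂w = x = -2
∂L/∂w = 4 × -2 = -8

Claimed value: -6
Incorrect: The correct gradient is -8.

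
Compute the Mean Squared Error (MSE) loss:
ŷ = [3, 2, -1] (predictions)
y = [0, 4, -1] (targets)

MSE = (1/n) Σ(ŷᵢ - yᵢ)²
MSE = 4.333

MSE = (1/3)((3-0)² + (2-4)² + (-1--1)²) = (1/3)(9 + 4 + 0) = 4.333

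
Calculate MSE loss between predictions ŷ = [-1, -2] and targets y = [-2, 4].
MSE = 18.5

MSE = (1/2)((-1--2)² + (-2-4)²) = (1/2)(1 + 36) = 18.5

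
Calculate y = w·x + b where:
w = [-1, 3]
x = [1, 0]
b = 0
y = -1

y = (-1)(1) + (3)(0) + 0 = -1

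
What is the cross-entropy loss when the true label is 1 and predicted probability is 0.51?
L = 0.6733

L = -1·log(0.51) - 0·log(0.49) = -log(0.51) = 0.6733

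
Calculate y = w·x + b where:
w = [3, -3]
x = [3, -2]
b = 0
y = 15

y = (3)(3) + (-3)(-2) + 0 = 15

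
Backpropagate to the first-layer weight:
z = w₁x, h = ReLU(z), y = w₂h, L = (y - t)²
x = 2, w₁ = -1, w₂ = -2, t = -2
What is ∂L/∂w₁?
∂L/∂w₁ = 0

Forward pass:
z = w₁x = -1×2 = -2
h = ReLU(-2) = 0
y = w₂h = -2×0 = 0

Backward pass:
∂L/∂y = 2(y - t) = 2(0 - -2) = 4
∂y/∂h = w₂ = -2
∂h/∂z = 0 (ReLU derivative)
∂z/∂w₁ = x = 2

∂L/∂w₁ = 4 × -2 × 0 × 2 = 0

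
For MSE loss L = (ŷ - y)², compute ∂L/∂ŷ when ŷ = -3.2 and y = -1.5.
∂L/∂ŷ = -3.4

∂L/∂ŷ = 2(ŷ - y) = 2(-3.2 - -1.5) = 2(-1.7) = -3.4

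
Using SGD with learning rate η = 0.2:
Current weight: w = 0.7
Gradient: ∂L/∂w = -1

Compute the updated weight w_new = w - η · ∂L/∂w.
w_new = 0.9

w_new = w - η·∂L/∂w = 0.7 - 0.2×(-1) = 0.7 - (-0.2) = 0.9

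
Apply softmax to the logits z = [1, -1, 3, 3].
p = [0.0628, 0.0085, 0.4643, 0.4643]

exp(z) = [2.718, 0.3679, 20.09, 20.09]
Sum = 43.26
p = [0.0628, 0.0085, 0.4643, 0.4643]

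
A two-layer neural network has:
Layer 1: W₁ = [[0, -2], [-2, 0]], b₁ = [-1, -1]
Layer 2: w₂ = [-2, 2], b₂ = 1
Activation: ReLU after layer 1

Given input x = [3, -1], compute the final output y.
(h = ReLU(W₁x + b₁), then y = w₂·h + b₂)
y = -1

Layer 1 pre-activation: z₁ = [1, -7]
After ReLU: h = [1, 0]
Layer 2 output: y = -2×1 + 2×0 + 1 = -1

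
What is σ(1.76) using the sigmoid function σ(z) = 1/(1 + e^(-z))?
0.8532

sigmoid(1.76) = 1/(1 + e^(-1.76)) = 1/(1 + 0.172) = 0.8532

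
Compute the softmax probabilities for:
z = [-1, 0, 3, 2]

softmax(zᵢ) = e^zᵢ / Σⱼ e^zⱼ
p = [0.0128, 0.0347, 0.6964, 0.2562]

exp(z) = [0.3679, 1, 20.09, 7.389]
Sum = 28.84
p = [0.0128, 0.0347, 0.6964, 0.2562]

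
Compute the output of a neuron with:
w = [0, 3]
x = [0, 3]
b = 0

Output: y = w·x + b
y = 9

y = (0)(0) + (3)(3) + 0 = 9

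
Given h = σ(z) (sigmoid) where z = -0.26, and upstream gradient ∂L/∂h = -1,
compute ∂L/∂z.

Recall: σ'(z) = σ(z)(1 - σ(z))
∂L/∂z = -0.2458

σ(-0.26) = 0.4354
σ'(-0.26) = σ(-0.26)(1 - σ(-0.26)) = 0.4354 × 0.5646 = 0.2458
∂L/∂z = ∂L/∂h · σ'(z) = -1 × 0.2458 = -0.2458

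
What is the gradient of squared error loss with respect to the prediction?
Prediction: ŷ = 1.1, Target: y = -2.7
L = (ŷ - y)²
∂L/∂ŷ = 7.6

∂L/∂ŷ = 2(ŷ - y) = 2(1.1 - -2.7) = 2(3.8) = 7.6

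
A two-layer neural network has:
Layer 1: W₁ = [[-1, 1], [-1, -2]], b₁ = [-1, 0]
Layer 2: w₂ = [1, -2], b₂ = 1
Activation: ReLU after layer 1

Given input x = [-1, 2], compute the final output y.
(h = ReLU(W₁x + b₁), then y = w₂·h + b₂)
y = 3

Layer 1 pre-activation: z₁ = [2, -3]
After ReLU: h = [2, 0]
Layer 2 output: y = 1×2 + -2×0 + 1 = 3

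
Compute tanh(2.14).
0.9727

tanh(2.14) = (e^(2.14) - e^(-2.14))/(e^(2.14) + e^(-2.14)) = 0.9727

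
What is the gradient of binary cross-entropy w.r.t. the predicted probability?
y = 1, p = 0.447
∂L/∂p = -2.237

∂L/∂p = -y/p + (1-y)/(1-p) = -1/0.447 + 0 = -2.237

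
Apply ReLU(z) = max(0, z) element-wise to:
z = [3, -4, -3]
h = [3, 0, 0]

ReLU applied element-wise: max(0,3)=3, max(0,-4)=0, max(0,-3)=0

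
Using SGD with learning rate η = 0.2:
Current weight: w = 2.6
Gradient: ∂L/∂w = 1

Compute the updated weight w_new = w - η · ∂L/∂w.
w_new = 2.4

w_new = w - η·∂L/∂w = 2.6 - 0.2×(1) = 2.6 - (0.2) = 2.4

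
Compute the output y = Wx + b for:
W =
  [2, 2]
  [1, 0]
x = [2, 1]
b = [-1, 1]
y = [5, 3]

Wx = [2×2 + 2×1, 1×2 + 0×1]
   = [6, 2]
y = Wx + b = [6 + -1, 2 + 1] = [5, 3]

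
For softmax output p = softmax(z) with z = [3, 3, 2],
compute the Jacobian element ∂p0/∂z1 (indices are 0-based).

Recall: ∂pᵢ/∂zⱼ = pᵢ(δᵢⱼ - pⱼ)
∂p0/∂z1 = -0.1784

p = softmax(z) = [0.4223, 0.4223, 0.1554]
p0 = 0.4223, p1 = 0.4223

∂p0/∂z1 = -p0 × p1 = -0.4223 × 0.4223 = -0.1784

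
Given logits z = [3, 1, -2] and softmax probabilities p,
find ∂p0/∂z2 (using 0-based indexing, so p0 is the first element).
∂p0/∂z2 = -0.005166

p = softmax(z) = [0.8756, 0.1185, 0.0059]
p0 = 0.8756, p2 = 0.0059

∂p0/∂z2 = -p0 × p2 = -0.8756 × 0.0059 = -0.005166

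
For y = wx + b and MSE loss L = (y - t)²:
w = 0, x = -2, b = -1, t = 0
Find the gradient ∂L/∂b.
∂L/∂b = -2

y = wx + b = (0)(-2) + -1 = -1
∂L/∂y = 2(y - t) = 2(-1 - 0) = -2
∂y/∂b = 1
∂L/∂b = ∂L/∂y · ∂y/∂b = -2 × 1 = -2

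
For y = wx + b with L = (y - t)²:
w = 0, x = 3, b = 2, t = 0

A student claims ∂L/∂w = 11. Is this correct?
Incorrect

y = (0)(3) + 2 = 2
∂L/∂y = 2(y - t) = 2(2 - 0) = 4
∂y/∂w = x = 3
∂L/∂w = 4 × 3 = 12

Claimed value: 11
Incorrect: The correct gradient is 12.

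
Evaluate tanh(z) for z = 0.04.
0.03998

tanh(0.04) = (e^(0.04) - e^(-0.04))/(e^(0.04) + e^(-0.04)) = 0.03998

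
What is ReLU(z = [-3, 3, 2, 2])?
h = [0, 3, 2, 2]

ReLU applied element-wise: max(0,-3)=0, max(0,3)=3, max(0,2)=2, max(0,2)=2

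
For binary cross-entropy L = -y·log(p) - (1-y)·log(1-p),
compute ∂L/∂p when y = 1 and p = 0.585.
∂L/∂p = -1.709

∂L/∂p = -y/p + (1-y)/(1-p) = -1/0.585 + 0 = -1.709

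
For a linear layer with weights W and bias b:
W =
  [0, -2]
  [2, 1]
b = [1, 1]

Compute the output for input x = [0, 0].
y = [1, 1]

Wx = [0×0 + -2×0, 2×0 + 1×0]
   = [0, 0]
y = Wx + b = [0 + 1, 0 + 1] = [1, 1]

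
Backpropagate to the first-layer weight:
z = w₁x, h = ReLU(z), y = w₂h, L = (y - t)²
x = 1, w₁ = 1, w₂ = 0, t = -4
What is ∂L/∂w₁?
∂L/∂w₁ = 0

Forward pass:
z = w₁x = 1×1 = 1
h = ReLU(1) = 1
y = w₂h = 0×1 = 0

Backward pass:
∂L/∂y = 2(y - t) = 2(0 - -4) = 8
∂y/∂h = w₂ = 0
∂h/∂z = 1 (ReLU derivative)
∂z/∂w₁ = x = 1

∂L/∂w₁ = 8 × 0 × 1 × 1 = 0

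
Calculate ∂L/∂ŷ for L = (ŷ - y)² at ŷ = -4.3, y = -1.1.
∂L/∂ŷ = -6.4

∂L/∂ŷ = 2(ŷ - y) = 2(-4.3 - -1.1) = 2(-3.2) = -6.4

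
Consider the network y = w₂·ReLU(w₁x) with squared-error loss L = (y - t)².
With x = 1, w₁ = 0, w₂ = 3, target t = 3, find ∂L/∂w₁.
∂L/∂w₁ = 0

Forward pass:
z = w₁x = 0×1 = 0
h = ReLU(0) = 0
y = w₂h = 3×0 = 0

Backward pass:
∂L/∂y = 2(y - t) = 2(0 - 3) = -6
∂y/∂h = w₂ = 3
∂h/∂z = 0 (ReLU derivative)
∂z/∂w₁ = x = 1

∂L/∂w₁ = -6 × 3 × 0 × 1 = 0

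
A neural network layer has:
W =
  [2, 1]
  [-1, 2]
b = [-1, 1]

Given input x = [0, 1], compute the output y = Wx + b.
y = [0, 3]

Wx = [2×0 + 1×1, -1×0 + 2×1]
   = [1, 2]
y = Wx + b = [1 + -1, 2 + 1] = [0, 3]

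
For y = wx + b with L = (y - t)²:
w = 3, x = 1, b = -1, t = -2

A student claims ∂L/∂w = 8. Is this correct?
Correct

y = (3)(1) + -1 = 2
∂L/∂y = 2(y - t) = 2(2 - -2) = 8
∂y/∂w = x = 1
∂L/∂w = 8 × 1 = 8

Claimed value: 8
Correct: The correct gradient is 8.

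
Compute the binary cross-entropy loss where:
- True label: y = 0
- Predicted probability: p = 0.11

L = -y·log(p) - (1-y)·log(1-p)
L = 0.1165

L = -0·log(0.11) - 1·log(0.89) = -log(0.89) = 0.1165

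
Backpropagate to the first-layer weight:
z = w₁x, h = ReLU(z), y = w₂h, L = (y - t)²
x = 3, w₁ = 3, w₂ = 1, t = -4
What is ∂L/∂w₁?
∂L/∂w₁ = 78

Forward pass:
z = w₁x = 3×3 = 9
h = ReLU(9) = 9
y = w₂h = 1×9 = 9

Backward pass:
∂L/∂y = 2(y - t) = 2(9 - -4) = 26
∂y/∂h = w₂ = 1
∂h/∂z = 1 (ReLU derivative)
∂z/∂w₁ = x = 3

∂L/∂w₁ = 26 × 1 × 1 × 3 = 78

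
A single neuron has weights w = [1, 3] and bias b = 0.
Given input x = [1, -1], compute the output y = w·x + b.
y = -2

y = (1)(1) + (3)(-1) + 0 = -2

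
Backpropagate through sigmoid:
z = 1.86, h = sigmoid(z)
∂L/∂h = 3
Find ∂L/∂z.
∂L/∂z = 0.3497

σ(1.86) = 0.8653
σ'(1.86) = σ(1.86)(1 - σ(1.86)) = 0.8653 × 0.1347 = 0.1166
∂L/∂z = ∂L/∂h · σ'(z) = 3 × 0.1166 = 0.3497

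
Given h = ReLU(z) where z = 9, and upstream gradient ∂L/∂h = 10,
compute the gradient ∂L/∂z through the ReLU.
∂L/∂z = 10

h = ReLU(9) = 9
Since z > 0: ∂h/∂z = 1
∂L/∂z = ∂L/∂h · ∂h/∂z = 10 × 1 = 10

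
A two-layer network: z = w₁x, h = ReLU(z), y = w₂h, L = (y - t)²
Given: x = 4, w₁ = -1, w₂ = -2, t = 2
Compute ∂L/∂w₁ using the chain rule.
∂L/∂w₁ = 0

Forward pass:
z = w₁x = -1×4 = -4
h = ReLU(-4) = 0
y = w₂h = -2×0 = 0

Backward pass:
∂L/∂y = 2(y - t) = 2(0 - 2) = -4
∂y/∂h = w₂ = -2
∂h/∂z = 0 (ReLU derivative)
∂z/∂w₁ = x = 4

∂L/∂w₁ = -4 × -2 × 0 × 4 = 0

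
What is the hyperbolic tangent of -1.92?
-0.9579

tanh(-1.92) = (e^(-1.92) - e^(1.92))/(e^(-1.92) + e^(1.92)) = -0.9579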